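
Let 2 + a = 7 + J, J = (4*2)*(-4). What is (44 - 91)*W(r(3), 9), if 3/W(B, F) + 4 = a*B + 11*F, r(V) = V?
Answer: -141/14 ≈ -10.071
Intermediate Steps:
J = -32 (J = 8*(-4) = -32)
a = -27 (a = -2 + (7 - 32) = -2 - 25 = -27)
W(B, F) = 3/(-4 - 27*B + 11*F) (W(B, F) = 3/(-4 + (-27*B + 11*F)) = 3/(-4 - 27*B + 11*F))
(44 - 91)*W(r(3), 9) = (44 - 91)*(3/(-4 - 27*3 + 11*9)) = -141/(-4 - 81 + 99) = -141/14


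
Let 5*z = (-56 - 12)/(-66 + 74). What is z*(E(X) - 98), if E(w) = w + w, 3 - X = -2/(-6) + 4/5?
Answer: 12019/75 ≈ 160.25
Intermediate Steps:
X = 28/15 (X = 3 - (-2/(-6) + 4/5) = 3 - (-2*(-⅙) + 4*(⅕)) = 3 - (⅓ + ⅘) = 3 - 1*17/15 = 3 - 17/15 = 28/15 ≈ 1.8667)
E(w) = 2*w
z = -17/10 (z = ((-56 - 12)/(-66 + 74))/5 = (-68/8)/5 = (-68*⅛)/5 = (⅕)*(-17/2) = -17/10 ≈ -1.7000)
z*(E(X) - 98) = -17*(2*(28/15) - 98)/10 = -17*(56/15 - 98)/10 = -17/10*(-1414/15) = 12019/75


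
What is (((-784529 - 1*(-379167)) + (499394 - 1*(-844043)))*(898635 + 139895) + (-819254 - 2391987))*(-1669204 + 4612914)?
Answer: 2867808847103128390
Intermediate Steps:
(((-784529 - 1*(-379167)) + (499394 - 1*(-844043)))*(898635 + 139895) + (-819254 - 2391987))*(-1669204 + 4612914) = (((-784529 + 379167) + (499394 + 844043))*1038530 - 3211241)*2943710 = ((-405362 + 1343437)*1038530 - 3211241)*2943710 = (938075*1038530 - 3211241)*2943710 = (974219029750 - 3211241)*2943710 = 974215818509*2943710 = 2867808847103128390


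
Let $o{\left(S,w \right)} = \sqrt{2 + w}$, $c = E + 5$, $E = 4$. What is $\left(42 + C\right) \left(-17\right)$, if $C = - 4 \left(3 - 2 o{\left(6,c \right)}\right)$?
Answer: $-510 - 136 \sqrt{11} \approx -961.06$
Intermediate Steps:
$c = 9$ ($c = 4 + 5 = 9$)
$C = -12 + 8 \sqrt{11}$ ($C = - 4 \left(3 - 2 \sqrt{2 + 9}\right) = - 4 \left(3 - 2 \sqrt{11}\right) = -12 + 8 \sqrt{11} \approx 14.533$)
$\left(42 + C\right) \left(-17\right) = \left(42 - \left(12 - 8 \sqrt{11}\right)\right) \left(-17\right) = \left(30 + 8 \sqrt{11}\right) \left(-17\right) = -510 - 136 \sqrt{11}$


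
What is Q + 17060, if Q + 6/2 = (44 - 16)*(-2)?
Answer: 17001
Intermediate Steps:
Q = -59 (Q = -3 + (44 - 16)*(-2) = -3 + 28*(-2) = -3 - 56 = -59)
Q + 17060 = -59 + 17060 = 17001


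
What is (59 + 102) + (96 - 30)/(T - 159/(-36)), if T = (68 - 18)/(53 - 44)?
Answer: 60175/359 ≈ 167.62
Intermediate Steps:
T = 50/9 ≈ 5.5556
(59 + 102) + (96 - 30)/(T - 159/(-36)) = (59 + 102) + (96 - 30)/(50/9 - 159/(-36)) = 161 + 66/(50/9 - 159*(-1/36)) = 161 + 66/(50/9 + 53/12) = 161 + 66/(359/36) = 161 + 66*(36/359) = 161 + 2376/359 = 60175/359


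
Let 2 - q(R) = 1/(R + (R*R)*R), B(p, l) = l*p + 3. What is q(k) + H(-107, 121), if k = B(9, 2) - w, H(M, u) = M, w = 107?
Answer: -66794909/636142 ≈ -105.00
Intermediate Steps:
B(p, l) = 3 + l*p
k = -86 (k = (3 + 2*9) - 1*107 = (3 + 18) - 107 = 21 - 107 = -86)
q(R) = 2 - 1/(R + R**3) (q(R) = 2 - 1/(R + (R*R)*R) = 2 - 1/(R + R**2*R) = 2 - 1/(R + R**3))
q(k) + H(-107, 121) = (-1 + 2*(-86) + 2*(-86)**3)/(-86 + (-86)**3) - 107 = (-1 - 172 + 2*(-636056))/(-86 - 636056) - 107 = (-1 - 172 - 1272112)/(-636142) - 107 = -1/636142*(-1272285) - 107 = 1272285/636142 - 107 = -66794909/636142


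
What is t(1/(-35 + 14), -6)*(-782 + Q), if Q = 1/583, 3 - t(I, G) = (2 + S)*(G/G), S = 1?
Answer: 0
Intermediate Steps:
t(I, G) = 0 (t(I, G) = 3 - (2 + 1)*G/G = 3 - 3 = 0)
Q = 1/583 ≈ 0.0017153
t(1/(-35 + 14), -6)*(-782 + Q) = 0*(-782 + 1/583) = 0*(-455905/583) = 0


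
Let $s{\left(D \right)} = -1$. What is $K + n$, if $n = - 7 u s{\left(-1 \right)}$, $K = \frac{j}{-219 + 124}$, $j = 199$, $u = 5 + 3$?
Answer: $\frac{5121}{95} \approx 53.905$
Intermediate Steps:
$u = 8$
$K = - \frac{199}{95}$ ($K = \frac{199}{-219 + 124} = \frac{199}{-95} = 199 \left(- \frac{1}{95}\right) = - \frac{199}{95} \approx -2.0947$)
$n = 56$ ($n = \left(-7\right) 8 \left(-1\right) = \left(-56\right) \left(-1\right) = 56$)
$K + n = - \frac{199}{95} + 56 = \frac{5121}{95}$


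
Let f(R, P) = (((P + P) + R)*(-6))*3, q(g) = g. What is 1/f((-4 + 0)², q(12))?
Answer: -1/720 ≈ -0.0013889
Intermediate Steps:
f(R, P) = -36*P - 18*R (f(R, P) = ((2*P + R)*(-6))*3 = ((R + 2*P)*(-6))*3 = (-12*P - 6*R)*3 = -36*P - 18*R)
1/f((-4 + 0)², q(12)) = 1/(-36*12 - 18*(-4 + 0)²) = 1/(-432 - 18*(-4)²) = 1/(-432 - 18*16) = 1/(-432 - 288) = 1/(-720) = -1/720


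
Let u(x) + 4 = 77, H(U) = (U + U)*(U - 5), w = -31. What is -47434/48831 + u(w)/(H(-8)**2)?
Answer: -2048619913/2112624384 ≈ -0.96970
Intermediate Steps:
H(U) = 2*U*(-5 + U) (H(U) = (2*U)*(-5 + U) = 2*U*(-5 + U))
u(x) = 73 (u(x) = -4 + 77 = 73)
-47434/48831 + u(w)/(H(-8)**2) = -47434/48831 + 73/((2*(-8)*(-5 - 8))**2) = -47434*1/48831 + 73/((2*(-8)*(-13))**2) = -47434/48831 + 73/(208**2) = -47434/48831 + 73/43264 = -2048619913/2112624384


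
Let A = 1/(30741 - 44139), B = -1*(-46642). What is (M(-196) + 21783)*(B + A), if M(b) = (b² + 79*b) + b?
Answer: 27820346698285/13398 ≈ 2.0765e+9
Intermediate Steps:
M(b) = b² + 80*b
B = 46642
A = -1/13398 (A = 1/(-13398) = -1/13398 ≈ -7.4638e-5)
(M(-196) + 21783)*(B + A) = (-196*(80 - 196) + 21783)*(46642 - 1/13398) = (-196*(-116) + 21783)*(624909515/13398) = (22736 + 21783)*(624909515/13398) = 44519*(624909515/13398) = 27820346698285/13398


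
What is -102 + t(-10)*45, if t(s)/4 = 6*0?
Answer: -102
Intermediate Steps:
t(s) = 0 (t(s) = 4*(6*0) = 4*0 = 0)
-102 + t(-10)*45 = -102 + 0*45 = -102 + 0 = -102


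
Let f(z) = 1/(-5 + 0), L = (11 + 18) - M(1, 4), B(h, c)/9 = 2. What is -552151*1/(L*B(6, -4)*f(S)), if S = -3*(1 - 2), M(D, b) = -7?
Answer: 2760755/648 ≈ 4260.4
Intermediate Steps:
B(h, c) = 18 (B(h, c) = 9*2 = 18)
S = 3 (S = -3*(-1) = 3)
L = 36 (L = (11 + 18) - 1*(-7) = 29 + 7 = 36)
f(z) = -⅕ (f(z) = 1/(-5) = -⅕)
-552151*1/(L*B(6, -4)*f(S)) = -552151/((18*(-⅕))*36) = -552151/((-18/5*36)) = -552151/(-648/5) = -552151*(-5/648) = 2760755/648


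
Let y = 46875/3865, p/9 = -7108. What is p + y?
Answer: -49440981/773 ≈ -63960.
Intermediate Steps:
p = -63972 (p = 9*(-7108) = -63972)
y = 9375/773 (y = 46875*(1/3865) = 9375/773 ≈ 12.128)
p + y = -63972 + 9375/773 = -49440981/773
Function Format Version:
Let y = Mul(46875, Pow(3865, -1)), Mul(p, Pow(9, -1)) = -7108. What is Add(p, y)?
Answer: Rational(-49440981, 773) ≈ -63960.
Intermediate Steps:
p = -63972 (p = Mul(9, -7108) = -63972)
y = Rational(9375, 773) (y = Mul(46875, Rational(1, 3865)) = Rational(9375, 773) ≈ 12.128)
Add(p, y) = Add(-63972, Rational(9375, 773)) = Rational(-49440981, 773)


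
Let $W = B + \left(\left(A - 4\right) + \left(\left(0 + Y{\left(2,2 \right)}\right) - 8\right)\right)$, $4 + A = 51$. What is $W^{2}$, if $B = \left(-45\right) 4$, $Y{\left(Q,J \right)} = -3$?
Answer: $21904$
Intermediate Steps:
$A = 47$ ($A = -4 + 51 = 47$)
$B = -180$
$W = -148$ ($W = -180 + \left(\left(47 - 4\right) + \left(\left(0 - 3\right) - 8\right)\right) = -180 + \left(43 - 11\right) = -180 + 32 = -148$)
$W^{2} = \left(-148\right)^{2} = 21904$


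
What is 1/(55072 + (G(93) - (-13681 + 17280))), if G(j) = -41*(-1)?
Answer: 1/51514 ≈ 1.9412e-5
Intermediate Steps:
G(j) = 41
1/(55072 + (G(93) - (-13681 + 17280))) = 1/(55072 + (41 - (-13681 + 17280))) = 1/(55072 + (41 - 1*3599)) = 1/(55072 + (41 - 3599)) = 1/(55072 - 3558) = 1/51514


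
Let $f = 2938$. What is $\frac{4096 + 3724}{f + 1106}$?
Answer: $\frac{1955}{1011} \approx 1.9337$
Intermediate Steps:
$\frac{4096 + 3724}{f + 1106} = \frac{4096 + 3724}{2938 + 1106} = \frac{7820}{4044} = 7820 \cdot \frac{1}{4044} = \frac{1955}{1011}$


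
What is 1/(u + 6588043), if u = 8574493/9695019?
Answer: 9695019/63871210632310 ≈ 1.5179e-7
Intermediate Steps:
u = 8574493/9695019 (u = 8574493*(1/9695019) = 8574493/9695019 ≈ 0.88442)
1/(u + 6588043) = 1/(8574493/9695019 + 6588043) = 1/(63871210632310/9695019) = 9695019/63871210632310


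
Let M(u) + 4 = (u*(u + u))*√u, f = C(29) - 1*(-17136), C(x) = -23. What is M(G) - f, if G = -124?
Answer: -17117 + 61504*I*√31 ≈ -17117.0 + 3.4244e+5*I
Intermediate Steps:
f = 17113 (f = -23 - 1*(-17136) = -23 + 17136 = 17113)
M(u) = -4 + 2*u^(5/2) (M(u) = -4 + (u*(u + u))*√u = -4 + (u*(2*u))*√u = -4 + (2*u²)*√u = -4 + 2*u^(5/2))
M(G) - f = (-4 + 2*(-124)^(5/2)) - 1*17113 = (-4 + 2*(30752*I*√31)) - 17113 = (-4 + 61504*I*√31) - 17113 = -17117 + 61504*I*√31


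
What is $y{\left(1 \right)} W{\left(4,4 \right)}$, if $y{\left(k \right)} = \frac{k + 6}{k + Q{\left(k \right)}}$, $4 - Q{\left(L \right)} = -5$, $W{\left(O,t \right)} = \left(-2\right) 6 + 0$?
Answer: $- \frac{42}{5} \approx -8.4$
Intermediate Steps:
$W{\left(O,t \right)} = -12$ ($W{\left(O,t \right)} = -12 + 0 = -12$)
$Q{\left(L \right)} = 9$ ($Q{\left(L \right)} = 4 - -5 = 4 + 5 = 9$)
$y{\left(k \right)} = \frac{6 + k}{9 + k}$ ($y{\left(k \right)} = \frac{k + 6}{k + 9} = \frac{6 + k}{9 + k}$)
$y{\left(1 \right)} W{\left(4,4 \right)} = \frac{6 + 1}{9 + 1} \left(-12\right) = \frac{1}{10} \cdot 7 \left(-12\right) = \frac{7}{10} \left(-12\right) = - \frac{42}{5}$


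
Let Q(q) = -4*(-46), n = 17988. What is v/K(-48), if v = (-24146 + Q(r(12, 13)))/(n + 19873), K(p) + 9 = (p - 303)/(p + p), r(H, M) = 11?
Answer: 766784/6474231 ≈ 0.11844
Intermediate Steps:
Q(q) = 184
K(p) = -9 + (-303 + p)/(2*p) (K(p) = -9 + (p - 303)/(p + p) = -9 + (-303 + p)/((2*p)) = -9 + (-303 + p)*(1/(2*p)) = -9 + (-303 + p)/(2*p))
v = -23962/37861 (v = (-24146 + 184)/(17988 + 19873) = -23962/37861 ≈ -0.63289)
v/K(-48) = -23962*(-96/(-303 - 17*(-48)))/37861 = -23962*(-96/(-303 + 816))/37861 = -23962/(37861*((½)*(-1/48)*513)) = -23962/(37861*(-171/32)) = -23962/37861*(-32/171) = 766784/6474231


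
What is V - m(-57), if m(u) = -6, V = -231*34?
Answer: -7848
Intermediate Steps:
V = -7854
V - m(-57) = -7854 - 1*(-6) = -7854 + 6 = -7848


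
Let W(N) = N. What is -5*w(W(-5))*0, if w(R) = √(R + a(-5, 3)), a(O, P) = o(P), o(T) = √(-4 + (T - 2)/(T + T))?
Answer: 0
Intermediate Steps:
o(T) = √(-4 + (-2 + T)/(2*T)) (o(T) = √(-4 + (-2 + T)/((2*T))) = √(-4 + (-2 + T)*(1/(2*T))) = √(-4 + (-2 + T)/(2*T)))
a(O, P) = √(-14 - 4/P)/2
w(R) = √(R + I*√138/6) (w(R) = √(R + √(-14 - 4/3)/2) = √(R + √(-46/3)/2) = √(R + (I*√138/3)/2) = √(R + I*√138/6))
-5*w(W(-5))*0 = -5*√(36*(-5) + 6*I*√138)/6*0 = -5*√(-180 + 6*I*√138)/6*0 = 0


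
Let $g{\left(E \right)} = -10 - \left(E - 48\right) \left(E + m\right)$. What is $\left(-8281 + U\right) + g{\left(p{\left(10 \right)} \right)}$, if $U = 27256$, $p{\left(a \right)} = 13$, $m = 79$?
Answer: $22185$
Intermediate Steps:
$g{\left(E \right)} = -10 - \left(-48 + E\right) \left(79 + E\right)$ ($g{\left(E \right)} = -10 - \left(E - 48\right) \left(E + 79\right) = -10 - \left(-48 + E\right) \left(79 + E\right)$)
$\left(-8281 + U\right) + g{\left(p{\left(10 \right)} \right)} = \left(-8281 + 27256\right) - -3210 = 18975 - -3210 = 18975 + 3210 = 22185$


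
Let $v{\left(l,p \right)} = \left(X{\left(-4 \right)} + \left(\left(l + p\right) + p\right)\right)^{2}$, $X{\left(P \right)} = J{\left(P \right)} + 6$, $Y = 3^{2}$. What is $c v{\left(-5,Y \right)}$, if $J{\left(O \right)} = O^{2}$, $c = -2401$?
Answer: $-2941225$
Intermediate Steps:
$Y = 9$
$X{\left(P \right)} = 6 + P^{2}$ ($X{\left(P \right)} = P^{2} + 6 = 6 + P^{2}$)
$v{\left(l,p \right)} = \left(22 + l + 2 p\right)^{2}$ ($v{\left(l,p \right)} = \left(\left(6 + \left(-4\right)^{2}\right) + \left(\left(l + p\right) + p\right)\right)^{2} = \left(\left(6 + 16\right) + \left(l + 2 p\right)\right)^{2} = \left(22 + \left(l + 2 p\right)\right)^{2} = \left(22 + l + 2 p\right)^{2}$)
$c v{\left(-5,Y \right)} = - 2401 \left(22 - 5 + 2 \cdot 9\right)^{2} = - 2401 \left(22 - 5 + 18\right)^{2} = - 2401 \cdot 35^{2} = \left(-2401\right) 1225 = -2941225$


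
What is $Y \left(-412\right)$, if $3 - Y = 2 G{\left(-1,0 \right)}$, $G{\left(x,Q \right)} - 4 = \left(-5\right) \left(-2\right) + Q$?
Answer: $10300$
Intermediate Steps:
$G{\left(x,Q \right)} = 14 + Q$ ($G{\left(x,Q \right)} = 4 + \left(\left(-5\right) \left(-2\right) + Q\right) = 4 + \left(10 + Q\right) = 14 + Q$)
$Y = -25$ ($Y = 3 - 2 \left(14 + 0\right) = 3 - 2 \cdot 14 = 3 - 28 = -25$)
$Y \left(-412\right) = \left(-25\right) \left(-412\right) = 10300$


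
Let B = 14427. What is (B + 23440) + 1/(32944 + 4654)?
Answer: 1423723467/37598 ≈ 37867.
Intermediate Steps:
(B + 23440) + 1/(32944 + 4654) = (14427 + 23440) + 1/(32944 + 4654) = 37867 + 1/37598 = 1423723467/37598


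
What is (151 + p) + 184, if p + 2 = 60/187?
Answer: 62331/187 ≈ 333.32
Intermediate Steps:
p = -314/187 (p = -2 + 60/187 = -314/187 ≈ -1.6791)
(151 + p) + 184 = (151 - 314/187) + 184 = 27923/187 + 184 = 62331/187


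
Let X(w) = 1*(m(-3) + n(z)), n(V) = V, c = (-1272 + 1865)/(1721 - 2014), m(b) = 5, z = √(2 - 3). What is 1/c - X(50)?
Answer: -3258/593 - I ≈ -5.4941 - 1.0*I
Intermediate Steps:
z = I (z = √(-1) = I ≈ 1.0*I)
c = -593/293 (c = 593/(-293) = 593*(-1/293) = -593/293 ≈ -2.0239)
X(w) = 5 + I (X(w) = 1*(5 + I) = 5 + I)
1/c - X(50) = 1/(-593/293) - (5 + I) = -293/593 + (-5 - I) = -3258/593 - I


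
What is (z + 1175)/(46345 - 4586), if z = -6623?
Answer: -5448/41759 ≈ -0.13046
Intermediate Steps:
(z + 1175)/(46345 - 4586) = (-6623 + 1175)/(46345 - 4586) = -5448/41759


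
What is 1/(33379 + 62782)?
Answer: 1/96161 ≈ 1.0399e-5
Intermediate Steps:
1/(33379 + 62782) = 1/96161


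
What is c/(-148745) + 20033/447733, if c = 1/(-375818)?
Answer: 86143515634251/1925288008288810 ≈ 0.044743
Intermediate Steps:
c = -1/375818 ≈ -2.6609e-6
c/(-148745) + 20033/447733 = -1/375818/(-148745) + 20033/447733 = -1/375818*(-1/148745) + 20033*(1/447733) = 1/55901048410 + 1541/34441 = 86143515634251/1925288008288810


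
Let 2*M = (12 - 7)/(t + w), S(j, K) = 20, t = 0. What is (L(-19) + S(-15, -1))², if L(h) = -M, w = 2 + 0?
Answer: 5625/16 ≈ 351.56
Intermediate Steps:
w = 2
M = 5/4 (M = ((12 - 7)/(0 + 2))/2 = (5/2)/2 = (5*(½))/2 = (½)*(5/2) = 5/4 ≈ 1.2500)
L(h) = -5/4 (L(h) = -1*5/4 = -5/4)
(L(-19) + S(-15, -1))² = (-5/4 + 20)² = (75/4)² = 5625/16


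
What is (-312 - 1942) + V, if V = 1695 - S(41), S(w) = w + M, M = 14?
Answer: -614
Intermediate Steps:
S(w) = 14 + w (S(w) = w + 14 = 14 + w)
V = 1640 (V = 1695 - (14 + 41) = 1695 - 1*55 = 1695 - 55 = 1640)
(-312 - 1942) + V = (-312 - 1942) + 1640 = -2254 + 1640 = -614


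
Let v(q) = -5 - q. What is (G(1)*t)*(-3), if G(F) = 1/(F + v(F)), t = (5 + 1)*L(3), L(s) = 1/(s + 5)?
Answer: 9/20 ≈ 0.45000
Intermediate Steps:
L(s) = 1/(5 + s)
t = ¾ (t = (5 + 1)/(5 + 3) = 6/8 = 6*(⅛) = ¾ ≈ 0.75000)
G(F) = -⅕ (G(F) = 1/(F + (-5 - F)) = 1/(-5) = -⅕)
(G(1)*t)*(-3) = -⅕*¾*(-3) = -3/20*(-3) = 9/20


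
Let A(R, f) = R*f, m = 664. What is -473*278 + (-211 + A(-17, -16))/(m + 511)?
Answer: -154505389/1175 ≈ -1.3149e+5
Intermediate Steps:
-473*278 + (-211 + A(-17, -16))/(m + 511) = -473*278 + (-211 - 17*(-16))/(664 + 511) = -131494 + (-211 + 272)/1175 = -131494 + 61*(1/1175) = -131494 + 61/1175 = -154505389/1175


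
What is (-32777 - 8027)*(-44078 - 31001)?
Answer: 3063523516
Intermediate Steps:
(-32777 - 8027)*(-44078 - 31001) = -40804*(-75079) = 3063523516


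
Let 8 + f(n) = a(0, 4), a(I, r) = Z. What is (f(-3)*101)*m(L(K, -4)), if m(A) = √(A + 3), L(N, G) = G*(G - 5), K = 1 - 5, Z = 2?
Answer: -606*√39 ≈ -3784.5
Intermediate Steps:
a(I, r) = 2
f(n) = -6 (f(n) = -8 + 2 = -6)
K = -4
L(N, G) = G*(-5 + G)
m(A) = √(3 + A)
(f(-3)*101)*m(L(K, -4)) = (-6*101)*√(3 - 4*(-5 - 4)) = -606*√(3 - 4*(-9)) = -606*√(3 + 36) = -606*√39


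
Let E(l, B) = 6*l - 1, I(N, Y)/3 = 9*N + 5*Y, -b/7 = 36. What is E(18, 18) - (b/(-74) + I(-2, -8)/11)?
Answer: 48601/407 ≈ 119.41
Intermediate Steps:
b = -252 (b = -7*36 = -252)
I(N, Y) = 15*Y + 27*N (I(N, Y) = 3*(9*N + 5*Y) = 3*(5*Y + 9*N) = 15*Y + 27*N)
E(l, B) = -1 + 6*l
E(18, 18) - (b/(-74) + I(-2, -8)/11) = (-1 + 6*18) - (-252/(-74) + (15*(-8) + 27*(-2))/11) = (-1 + 108) - (-252*(-1/74) + (-120 - 54)*(1/11)) = 107 - (126/37 - 174*1/11) = 107 - (126/37 - 174/11) = 107 - 1*(-5052/407) = 107 + 5052/407 = 48601/407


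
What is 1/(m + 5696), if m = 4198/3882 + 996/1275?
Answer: 824925/4700309287 ≈ 0.00017550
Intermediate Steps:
m = 1536487/824925 (m = 4198*(1/3882) + 996*(1/1275) = 2099/1941 + 332/425 = 1536487/824925 ≈ 1.8626)
1/(m + 5696) = 1/(1536487/824925 + 5696) = 1/(4700309287/824925) = 824925/4700309287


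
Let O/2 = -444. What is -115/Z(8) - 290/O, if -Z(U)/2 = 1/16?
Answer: 408625/444 ≈ 920.33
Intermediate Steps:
O = -888 (O = 2*(-444) = -888)
Z(U) = -⅛ (Z(U) = -2/16 = -2*1/16 = -⅛)
-115/Z(8) - 290/O = -115/(-⅛) - 290/(-888) = -115*(-8) - 290*(-1/888) = 920 + 145/444 = 408625/444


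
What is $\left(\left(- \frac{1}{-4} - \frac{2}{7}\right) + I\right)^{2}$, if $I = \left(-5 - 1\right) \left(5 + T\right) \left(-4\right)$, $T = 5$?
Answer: $\frac{45144961}{784} \approx 57583.0$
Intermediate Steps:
$I = 240$ ($I = \left(-5 - 1\right) \left(5 + 5\right) \left(-4\right) = - 6 \cdot 10 \left(-4\right) = \left(-6\right) \left(-40\right) = 240$)
$\left(\left(- \frac{1}{-4} - \frac{2}{7}\right) + I\right)^{2} = \left(\left(- \frac{1}{-4} - \frac{2}{7}\right) + 240\right)^{2} = \left(\left(\left(-1\right) \left(- \frac{1}{4}\right) - \frac{2}{7}\right) + 240\right)^{2} = \left(\left(\frac{1}{4} - \frac{2}{7}\right) + 240\right)^{2} = \left(- \frac{1}{28} + 240\right)^{2} = \left(\frac{6719}{28}\right)^{2} = \frac{45144961}{784}$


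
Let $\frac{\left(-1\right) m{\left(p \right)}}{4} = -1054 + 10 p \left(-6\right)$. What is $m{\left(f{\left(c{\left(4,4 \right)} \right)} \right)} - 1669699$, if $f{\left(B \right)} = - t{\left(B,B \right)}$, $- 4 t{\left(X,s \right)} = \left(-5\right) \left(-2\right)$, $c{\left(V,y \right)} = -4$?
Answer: $-1664883$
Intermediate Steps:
$t{\left(X,s \right)} = - \frac{5}{2}$ ($t{\left(X,s \right)} = - \frac{\left(-5\right) \left(-2\right)}{4} = \left(- \frac{1}{4}\right) 10 = - \frac{5}{2}$)
$f{\left(B \right)} = \frac{5}{2}$ ($f{\left(B \right)} = \left(-1\right) \left(- \frac{5}{2}\right) = \frac{5}{2}$)
$m{\left(p \right)} = 4216 + 240 p$ ($m{\left(p \right)} = - 4 \left(-1054 + 10 p \left(-6\right)\right) = - 4 \left(-1054 - 60 p\right) = 4216 + 240 p$)
$m{\left(f{\left(c{\left(4,4 \right)} \right)} \right)} - 1669699 = \left(4216 + 240 \cdot \frac{5}{2}\right) - 1669699 = \left(4216 + 600\right) - 1669699 = 4816 - 1669699 = -1664883$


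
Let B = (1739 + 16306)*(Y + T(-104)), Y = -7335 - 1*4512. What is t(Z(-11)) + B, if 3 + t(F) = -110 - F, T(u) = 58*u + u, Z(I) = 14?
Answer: -324503362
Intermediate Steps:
T(u) = 59*u
Y = -11847 (Y = -7335 - 4512 = -11847)
t(F) = -113 - F (t(F) = -3 + (-110 - F) = -113 - F)
B = -324503235 (B = (1739 + 16306)*(-11847 + 59*(-104)) = 18045*(-11847 - 6136) = 18045*(-17983) = -324503235)
t(Z(-11)) + B = (-113 - 1*14) - 324503235 = (-113 - 14) - 324503235 = -127 - 324503235 = -324503362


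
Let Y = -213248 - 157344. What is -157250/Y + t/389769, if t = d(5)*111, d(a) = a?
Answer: 277012855/650654384 ≈ 0.42575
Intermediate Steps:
t = 555 (t = 5*111 = 555)
Y = -370592
-157250/Y + t/389769 = -157250/(-370592) + 555/389769 = -157250*(-1/370592) + 555*(1/389769) = 2125/5008 + 185/129923 = 277012855/650654384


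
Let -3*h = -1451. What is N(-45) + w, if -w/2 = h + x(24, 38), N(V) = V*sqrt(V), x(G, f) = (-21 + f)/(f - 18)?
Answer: -29071/30 - 135*I*sqrt(5) ≈ -969.03 - 301.87*I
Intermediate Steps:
h = 1451/3 (h = -1/3*(-1451) = 1451/3 ≈ 483.67)
x(G, f) = (-21 + f)/(-18 + f)
N(V) = V**(3/2)
w = -29071/30 (w = -2*(1451/3 + (-21 + 38)/(-18 + 38)) = -2*(1451/3 + 17/20) = -2*29071/60 = -29071/30 ≈ -969.03)
N(-45) + w = (-45)**(3/2) - 29071/30 = -135*I*sqrt(5) - 29071/30 = -29071/30 - 135*I*sqrt(5)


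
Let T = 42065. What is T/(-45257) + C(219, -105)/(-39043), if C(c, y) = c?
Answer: -1652255078/1766969051 ≈ -0.93508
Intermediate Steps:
T/(-45257) + C(219, -105)/(-39043) = 42065/(-45257) + 219/(-39043) = 42065*(-1/45257) + 219*(-1/39043) = -42065/45257 - 219/39043 = -1652255078/1766969051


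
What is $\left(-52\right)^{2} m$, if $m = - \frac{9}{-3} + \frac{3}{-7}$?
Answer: $\frac{48672}{7} \approx 6953.1$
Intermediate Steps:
$m = \frac{18}{7}$ ($m = \left(-9\right) \left(- \frac{1}{3}\right) + 3 \left(- \frac{1}{7}\right) = 3 - \frac{3}{7} = \frac{18}{7} \approx 2.5714$)
$\left(-52\right)^{2} m = \left(-52\right)^{2} \cdot \frac{18}{7} = 2704 \cdot \frac{18}{7} = \frac{48672}{7}$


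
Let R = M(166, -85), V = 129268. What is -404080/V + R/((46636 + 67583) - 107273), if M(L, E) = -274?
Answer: -355269889/112236941 ≈ -3.1654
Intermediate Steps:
R = -274
-404080/V + R/((46636 + 67583) - 107273) = -404080/129268 - 274/((46636 + 67583) - 107273) = -404080*1/129268 - 274/(114219 - 107273) = -101020/32317 - 274/6946 = -101020/32317 - 274*1/6946 = -101020/32317 - 137/3473 = -355269889/112236941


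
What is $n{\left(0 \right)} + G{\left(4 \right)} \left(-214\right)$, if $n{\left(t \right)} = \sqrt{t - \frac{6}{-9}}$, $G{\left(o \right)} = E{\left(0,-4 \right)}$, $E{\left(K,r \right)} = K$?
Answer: $\frac{\sqrt{6}}{3} \approx 0.8165$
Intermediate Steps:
$G{\left(o \right)} = 0$
$n{\left(t \right)} = \sqrt{\frac{2}{3} + t}$ ($n{\left(t \right)} = \sqrt{t - - \frac{2}{3}} = \sqrt{t + \frac{2}{3}} = \sqrt{\frac{2}{3} + t}$)
$n{\left(0 \right)} + G{\left(4 \right)} \left(-214\right) = \frac{\sqrt{6 + 9 \cdot 0}}{3} + 0 \left(-214\right) = \frac{\sqrt{6 + 0}}{3} + 0 = \frac{\sqrt{6}}{3} + 0 = \frac{\sqrt{6}}{3}$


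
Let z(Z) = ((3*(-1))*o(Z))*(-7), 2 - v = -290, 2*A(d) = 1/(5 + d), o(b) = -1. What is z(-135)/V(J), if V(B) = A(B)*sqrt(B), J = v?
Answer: -6237*sqrt(73)/73 ≈ -729.99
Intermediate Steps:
A(d) = 1/(2*(5 + d))
v = 292 (v = 2 - 1*(-290) = 2 + 290 = 292)
J = 292
z(Z) = -21 (z(Z) = ((3*(-1))*(-1))*(-7) = -3*(-1)*(-7) = 3*(-7) = -21)
V(B) = sqrt(B)/(2*(5 + B)) (V(B) = (1/(2*(5 + B)))*sqrt(B) = sqrt(B)/(2*(5 + B)))
z(-135)/V(J) = -21*sqrt(73)*(5 + 292)/73 = -21*297*sqrt(73)/73 = -6237*sqrt(73)/73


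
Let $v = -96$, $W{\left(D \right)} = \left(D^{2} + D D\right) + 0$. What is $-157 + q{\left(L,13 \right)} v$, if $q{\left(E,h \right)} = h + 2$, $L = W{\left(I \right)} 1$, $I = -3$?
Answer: $-1597$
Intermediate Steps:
$W{\left(D \right)} = 2 D^{2}$ ($W{\left(D \right)} = \left(D^{2} + D^{2}\right) + 0 = 2 D^{2} + 0 = 2 D^{2}$)
$L = 18$ ($L = 2 \left(-3\right)^{2} \cdot 1 = 2 \cdot 9 \cdot 1 = 18 \cdot 1 = 18$)
$q{\left(E,h \right)} = 2 + h$
$-157 + q{\left(L,13 \right)} v = -157 + \left(2 + 13\right) \left(-96\right) = -157 + 15 \left(-96\right) = -157 - 1440 = -1597$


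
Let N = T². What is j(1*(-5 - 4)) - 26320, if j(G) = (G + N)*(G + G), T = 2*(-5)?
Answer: -27958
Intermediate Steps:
T = -10
N = 100 (N = (-10)² = 100)
j(G) = 2*G*(100 + G) (j(G) = (G + 100)*(G + G) = (100 + G)*(2*G) = 2*G*(100 + G))
j(1*(-5 - 4)) - 26320 = 2*(1*(-5 - 4))*(100 + 1*(-5 - 4)) - 26320 = 2*(1*(-9))*(100 + 1*(-9)) - 26320 = 2*(-9)*(100 - 9) - 26320 = 2*(-9)*91 - 26320 = -1638 - 26320 = -27958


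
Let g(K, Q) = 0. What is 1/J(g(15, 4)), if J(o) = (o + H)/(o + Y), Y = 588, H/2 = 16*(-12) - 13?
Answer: -294/205 ≈ -1.4341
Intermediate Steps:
H = -410 (H = 2*(16*(-12) - 13) = 2*(-192 - 13) = 2*(-205) = -410)
J(o) = (-410 + o)/(588 + o) (J(o) = (o - 410)/(o + 588) = (-410 + o)/(588 + o))
1/J(g(15, 4)) = 1/((-410 + 0)/(588 + 0)) = 1/(-410/588) = 1/((1/588)*(-410)) = 1/(-205/294) = -294/205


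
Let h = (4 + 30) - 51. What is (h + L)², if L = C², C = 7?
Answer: 1024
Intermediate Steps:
L = 49 (L = 7² = 49)
h = -17 (h = 34 - 51 = -17)
(h + L)² = (-17 + 49)² = 32² = 1024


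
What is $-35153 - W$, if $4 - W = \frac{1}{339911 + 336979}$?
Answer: $- \frac{23797421729}{676890} \approx -35157.0$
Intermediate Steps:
$W = \frac{2707559}{676890}$ ($W = 4 - \frac{1}{339911 + 336979} = 4 - \frac{1}{676890} = \frac{2707559}{676890} \approx 4.0$)
$-35153 - W = -35153 - \frac{2707559}{676890} = - \frac{23797421729}{676890}$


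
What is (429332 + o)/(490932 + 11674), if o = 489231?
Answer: 918563/502606 ≈ 1.8276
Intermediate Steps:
(429332 + o)/(490932 + 11674) = (429332 + 489231)/(490932 + 11674) = 918563/502606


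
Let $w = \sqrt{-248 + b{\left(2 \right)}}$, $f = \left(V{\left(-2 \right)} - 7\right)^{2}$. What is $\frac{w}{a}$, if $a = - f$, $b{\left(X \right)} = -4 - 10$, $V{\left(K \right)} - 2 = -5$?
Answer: $- \frac{i \sqrt{262}}{100} \approx - 0.16186 i$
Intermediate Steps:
$V{\left(K \right)} = -3$ ($V{\left(K \right)} = 2 - 5 = -3$)
$b{\left(X \right)} = -14$
$f = 100$ ($f = \left(-3 - 7\right)^{2} = \left(-10\right)^{2} = 100$)
$a = -100$ ($a = \left(-1\right) 100 = -100$)
$w = i \sqrt{262}$ ($w = \sqrt{-248 - 14} = \sqrt{-262} = i \sqrt{262} \approx 16.186 i$)
$\frac{w}{a} = \frac{i \sqrt{262}}{-100} = i \sqrt{262} \left(- \frac{1}{100}\right) = - \frac{i \sqrt{262}}{100}$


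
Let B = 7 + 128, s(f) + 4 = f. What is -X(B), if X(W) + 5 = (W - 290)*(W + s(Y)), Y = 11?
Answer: 22015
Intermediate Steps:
s(f) = -4 + f
B = 135
X(W) = -5 + (-290 + W)*(7 + W) (X(W) = -5 + (W - 290)*(W + (-4 + 11)) = -5 + (-290 + W)*(W + 7) = -5 + (-290 + W)*(7 + W))
-X(B) = -(-2035 + 135² - 283*135) = -(-2035 + 18225 - 38205) = -1*(-22015) = 22015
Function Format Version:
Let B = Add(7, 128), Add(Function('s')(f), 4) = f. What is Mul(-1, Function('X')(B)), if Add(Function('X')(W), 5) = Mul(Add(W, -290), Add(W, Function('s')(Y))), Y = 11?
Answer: 22015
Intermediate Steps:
Function('s')(f) = Add(-4, f)
B = 135
Function('X')(W) = Add(-5, Mul(Add(-290, W), Add(7, W))) (Function('X')(W) = Add(-5, Mul(Add(W, -290), Add(W, Add(-4, 11)))) = Add(-5, Mul(Add(-290, W), Add(W, 7))) = Add(-5, Mul(Add(-290, W), Add(7, W))))
Mul(-1, Function('X')(B)) = Mul(-1, Add(-2035, Pow(135, 2), Mul(-283, 135))) = Mul(-1, Add(-2035, 18225, -38205)) = Mul(-1, -22015) = 22015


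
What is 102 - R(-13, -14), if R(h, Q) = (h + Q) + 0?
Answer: 129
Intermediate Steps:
R(h, Q) = Q + h (R(h, Q) = (Q + h) + 0 = Q + h)
102 - R(-13, -14) = 102 - (-14 - 13) = 102 - 1*(-27) = 102 + 27 = 129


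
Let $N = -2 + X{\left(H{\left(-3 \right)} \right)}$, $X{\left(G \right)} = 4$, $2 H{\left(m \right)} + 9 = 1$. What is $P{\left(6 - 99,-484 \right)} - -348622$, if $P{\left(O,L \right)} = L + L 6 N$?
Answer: $342330$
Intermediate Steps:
$H{\left(m \right)} = -4$ ($H{\left(m \right)} = - \frac{9}{2} + \frac{1}{2} \cdot 1 = - \frac{9}{2} + \frac{1}{2} = -4$)
$N = 2$ ($N = -2 + 4 = 2$)
$P{\left(O,L \right)} = 13 L$ ($P{\left(O,L \right)} = L + L 6 \cdot 2 = L + 6 L 2 = L + 12 L = 13 L$)
$P{\left(6 - 99,-484 \right)} - -348622 = 13 \left(-484\right) - -348622 = -6292 + 348622 = 342330$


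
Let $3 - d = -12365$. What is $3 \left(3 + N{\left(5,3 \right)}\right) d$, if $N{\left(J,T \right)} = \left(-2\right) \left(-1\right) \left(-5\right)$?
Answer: $-259728$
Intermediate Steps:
$d = 12368$ ($d = 3 - -12365 = 3 + 12365 = 12368$)
$N{\left(J,T \right)} = -10$ ($N{\left(J,T \right)} = 2 \left(-5\right) = -10$)
$3 \left(3 + N{\left(5,3 \right)}\right) d = 3 \left(3 - 10\right) 12368 = 3 \left(-7\right) 12368 = \left(-21\right) 12368 = -259728$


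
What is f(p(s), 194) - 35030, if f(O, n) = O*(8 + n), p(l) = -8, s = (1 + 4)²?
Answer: -36646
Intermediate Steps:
s = 25 (s = 5² = 25)
f(p(s), 194) - 35030 = -8*(8 + 194) - 35030 = -8*202 - 35030 = -1616 - 35030 = -36646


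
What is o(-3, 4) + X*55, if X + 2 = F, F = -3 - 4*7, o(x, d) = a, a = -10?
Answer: -1825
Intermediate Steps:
o(x, d) = -10
F = -31 (F = -3 - 28 = -31)
X = -33 (X = -2 - 31 = -33)
o(-3, 4) + X*55 = -10 - 33*55 = -10 - 1815 = -1825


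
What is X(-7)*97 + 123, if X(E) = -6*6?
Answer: -3369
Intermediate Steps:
X(E) = -36
X(-7)*97 + 123 = -36*97 + 123 = -3492 + 123 = -3369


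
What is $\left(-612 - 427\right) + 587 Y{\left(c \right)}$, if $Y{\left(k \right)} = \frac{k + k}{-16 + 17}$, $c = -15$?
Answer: $-18649$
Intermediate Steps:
$Y{\left(k \right)} = 2 k$ ($Y{\left(k \right)} = \frac{2 k}{1} = 2 k 1 = 2 k$)
$\left(-612 - 427\right) + 587 Y{\left(c \right)} = \left(-612 - 427\right) + 587 \cdot 2 \left(-15\right) = \left(-612 - 427\right) + 587 \left(-30\right) = -1039 - 17610 = -18649$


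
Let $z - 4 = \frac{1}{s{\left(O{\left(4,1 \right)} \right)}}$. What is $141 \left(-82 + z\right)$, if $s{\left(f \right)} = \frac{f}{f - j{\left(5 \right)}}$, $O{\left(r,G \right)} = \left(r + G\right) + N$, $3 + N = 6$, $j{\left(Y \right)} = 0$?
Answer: $-10857$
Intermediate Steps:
$N = 3$ ($N = -3 + 6 = 3$)
$O{\left(r,G \right)} = 3 + G + r$ ($O{\left(r,G \right)} = \left(r + G\right) + 3 = \left(G + r\right) + 3 = 3 + G + r$)
$s{\left(f \right)} = 1$ ($s{\left(f \right)} = \frac{f}{f - 0} = \frac{f}{f + 0} = \frac{f}{f} = 1$)
$z = 5$ ($z = 4 + 1^{-1} = 4 + 1 = 5$)
$141 \left(-82 + z\right) = 141 \left(-82 + 5\right) = 141 \left(-77\right) = -10857$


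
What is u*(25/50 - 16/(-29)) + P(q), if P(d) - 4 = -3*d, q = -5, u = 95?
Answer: 6897/58 ≈ 118.91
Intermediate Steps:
P(d) = 4 - 3*d
u*(25/50 - 16/(-29)) + P(q) = 95*(25/50 - 16/(-29)) + (4 - 3*(-5)) = 95*(25*(1/50) - 16*(-1/29)) + (4 + 15) = 95*(½ + 16/29) + 19 = 95*(61/58) + 19 = 5795/58 + 19 = 6897/58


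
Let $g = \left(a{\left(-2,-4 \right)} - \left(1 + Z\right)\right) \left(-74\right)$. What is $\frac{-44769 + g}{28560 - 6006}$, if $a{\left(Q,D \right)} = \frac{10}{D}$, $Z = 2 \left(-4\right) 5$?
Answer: $- \frac{23735}{11277} \approx -2.1047$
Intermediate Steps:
$Z = -40$ ($Z = \left(-8\right) 5 = -40$)
$g = -2701$ ($g = \left(\frac{10}{-4} - -39\right) \left(-74\right) = \left(10 \left(- \frac{1}{4}\right) + \left(-1 + 40\right)\right) \left(-74\right) = \left(- \frac{5}{2} + 39\right) \left(-74\right) = \frac{73}{2} \left(-74\right) = -2701$)
$\frac{-44769 + g}{28560 - 6006} = \frac{-44769 - 2701}{28560 - 6006} = - \frac{47470}{22554} = \left(-47470\right) \frac{1}{22554} = - \frac{23735}{11277}$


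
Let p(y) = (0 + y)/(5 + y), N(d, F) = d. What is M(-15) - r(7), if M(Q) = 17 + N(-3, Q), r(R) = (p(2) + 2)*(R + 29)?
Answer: -478/7 ≈ -68.286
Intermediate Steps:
p(y) = y/(5 + y)
r(R) = 464/7 + 16*R/7 (r(R) = (2/(5 + 2) + 2)*(R + 29) = (2/7 + 2)*(29 + R) = 16*(29 + R)/7 = 464/7 + 16*R/7)
M(Q) = 14 (M(Q) = 17 - 3 = 14)
M(-15) - r(7) = 14 - (464/7 + (16/7)*7) = 14 - (464/7 + 16) = 14 - 1*576/7 = 14 - 576/7 = -478/7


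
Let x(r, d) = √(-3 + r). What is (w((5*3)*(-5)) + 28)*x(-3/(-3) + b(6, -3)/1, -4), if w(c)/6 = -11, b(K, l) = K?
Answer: -76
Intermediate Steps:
w(c) = -66 (w(c) = 6*(-11) = -66)
(w((5*3)*(-5)) + 28)*x(-3/(-3) + b(6, -3)/1, -4) = (-66 + 28)*√(-3 + (-3/(-3) + 6/1)) = -38*√(-3 + (-3*(-⅓) + 6*1)) = -38*√(-3 + (1 + 6)) = -38*√(-3 + 7) = -38*√4 = -38*2 = -76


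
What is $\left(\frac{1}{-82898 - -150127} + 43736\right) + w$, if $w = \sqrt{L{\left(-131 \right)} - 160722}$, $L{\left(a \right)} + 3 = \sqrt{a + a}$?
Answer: $\frac{2940327545}{67229} + \sqrt{-160725 + i \sqrt{262}} \approx 43736.0 + 400.91 i$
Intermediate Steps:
$L{\left(a \right)} = -3 + \sqrt{2} \sqrt{a}$ ($L{\left(a \right)} = -3 + \sqrt{a + a} = -3 + \sqrt{2 a} = -3 + \sqrt{2} \sqrt{a}$)
$w = \sqrt{-160725 + i \sqrt{262}}$ ($w = \sqrt{\left(-3 + \sqrt{2} \sqrt{-131}\right) - 160722} = \sqrt{\left(-3 + \sqrt{2} i \sqrt{131}\right) - 160722} = \sqrt{\left(-3 + i \sqrt{262}\right) - 160722} = \sqrt{-160725 + i \sqrt{262}} \approx 0.02 + 400.91 i$)
$\left(\frac{1}{-82898 - -150127} + 43736\right) + w = \left(\frac{1}{-82898 - -150127} + 43736\right) + \sqrt{-160725 + i \sqrt{262}} = \left(\frac{1}{-82898 + 150127} + 43736\right) + \sqrt{-160725 + i \sqrt{262}} = \left(\frac{1}{67229} + 43736\right) + \sqrt{-160725 + i \sqrt{262}} = \frac{2940327545}{67229} + \sqrt{-160725 + i \sqrt{262}}$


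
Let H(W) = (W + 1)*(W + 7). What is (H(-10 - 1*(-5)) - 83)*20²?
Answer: -36400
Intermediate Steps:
H(W) = (1 + W)*(7 + W)
(H(-10 - 1*(-5)) - 83)*20² = ((7 + (-10 - 1*(-5))² + 8*(-10 - 1*(-5))) - 83)*20² = ((7 + (-10 + 5)² + 8*(-10 + 5)) - 83)*400 = ((7 + (-5)² + 8*(-5)) - 83)*400 = ((7 + 25 - 40) - 83)*400 = (-8 - 83)*400 = -91*400 = -36400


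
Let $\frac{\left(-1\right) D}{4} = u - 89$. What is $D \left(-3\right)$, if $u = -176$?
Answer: $-3180$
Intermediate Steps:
$D = 1060$ ($D = - 4 \left(-176 - 89\right) = \left(-4\right) \left(-265\right) = 1060$)
$D \left(-3\right) = 1060 \left(-3\right) = -3180$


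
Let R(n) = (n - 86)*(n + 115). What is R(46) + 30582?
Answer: 24142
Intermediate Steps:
R(n) = (-86 + n)*(115 + n)
R(46) + 30582 = (-9890 + 46**2 + 29*46) + 30582 = (-9890 + 2116 + 1334) + 30582 = -6440 + 30582 = 24142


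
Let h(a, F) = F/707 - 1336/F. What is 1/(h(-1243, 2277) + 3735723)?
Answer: 1609839/6013916818774 ≈ 2.6769e-7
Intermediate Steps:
h(a, F) = -1336/F + F/707 (h(a, F) = F*(1/707) - 1336/F = F/707 - 1336/F = -1336/F + F/707)
1/(h(-1243, 2277) + 3735723) = 1/((-1336/2277 + (1/707)*2277) + 3735723) = 1/((-1336*1/2277 + 2277/707) + 3735723) = 1/((-1336/2277 + 2277/707) + 3735723) = 1/(4240177/1609839 + 3735723) = 1/(6013916818774/1609839) = 1609839/6013916818774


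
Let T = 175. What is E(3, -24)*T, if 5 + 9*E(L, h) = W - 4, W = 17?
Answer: 1400/9 ≈ 155.56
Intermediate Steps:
E(L, h) = 8/9 (E(L, h) = -5/9 + (17 - 4)/9 = -5/9 + (⅑)*13 = -5/9 + 13/9 = 8/9)
E(3, -24)*T = (8/9)*175 = 1400/9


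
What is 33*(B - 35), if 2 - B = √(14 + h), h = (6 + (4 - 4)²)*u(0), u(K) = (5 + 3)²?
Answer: -1089 - 33*√398 ≈ -1747.3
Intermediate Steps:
u(K) = 64 (u(K) = 8² = 64)
h = 384 (h = (6 + (4 - 4)²)*64 = (6 + 0²)*64 = (6 + 0)*64 = 6*64 = 384)
B = 2 - √398 (B = 2 - √(14 + 384) = 2 - √398 ≈ -17.950)
33*(B - 35) = 33*((2 - √398) - 35) = 33*(-33 - √398) = -1089 - 33*√398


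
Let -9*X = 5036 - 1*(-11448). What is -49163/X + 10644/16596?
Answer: 626553169/22797372 ≈ 27.484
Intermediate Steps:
X = -16484/9 (X = -(5036 - 1*(-11448))/9 = -(5036 + 11448)/9 = -⅑*16484 = -16484/9 ≈ -1831.6)
-49163/X + 10644/16596 = -49163/(-16484/9) + 10644/16596 = -49163*(-9/16484) + 10644*(1/16596) = 442467/16484 + 887/1383 = 626553169/22797372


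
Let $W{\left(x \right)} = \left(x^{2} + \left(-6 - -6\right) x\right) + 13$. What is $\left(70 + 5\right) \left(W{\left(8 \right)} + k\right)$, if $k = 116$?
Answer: $14475$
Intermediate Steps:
$W{\left(x \right)} = 13 + x^{2}$ ($W{\left(x \right)} = \left(x^{2} + \left(-6 + 6\right) x\right) + 13 = \left(x^{2} + 0 x\right) + 13 = \left(x^{2} + 0\right) + 13 = x^{2} + 13 = 13 + x^{2}$)
$\left(70 + 5\right) \left(W{\left(8 \right)} + k\right) = \left(70 + 5\right) \left(\left(13 + 8^{2}\right) + 116\right) = 75 \left(\left(13 + 64\right) + 116\right) = 75 \left(77 + 116\right) = 75 \cdot 193 = 14475$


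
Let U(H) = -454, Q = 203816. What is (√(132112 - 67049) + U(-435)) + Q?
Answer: 203362 + √65063 ≈ 2.0362e+5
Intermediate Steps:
(√(132112 - 67049) + U(-435)) + Q = (√(132112 - 67049) - 454) + 203816 = (√65063 - 454) + 203816 = (-454 + √65063) + 203816 = 203362 + √65063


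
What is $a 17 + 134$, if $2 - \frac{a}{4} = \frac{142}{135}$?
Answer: $\frac{26794}{135} \approx 198.47$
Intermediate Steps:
$a = \frac{512}{135}$ ($a = 8 - 4 \cdot \frac{142}{135} = 8 - 4 \cdot 142 \cdot \frac{1}{135} = 8 - \frac{568}{135} = \frac{512}{135} \approx 3.7926$)
$a 17 + 134 = \frac{512}{135} \cdot 17 + 134 = \frac{8704}{135} + 134 = \frac{26794}{135}$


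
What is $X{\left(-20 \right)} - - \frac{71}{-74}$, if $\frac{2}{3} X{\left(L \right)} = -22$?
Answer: $- \frac{2513}{74} \approx -33.959$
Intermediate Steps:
$X{\left(L \right)} = -33$ ($X{\left(L \right)} = \frac{3}{2} \left(-22\right) = -33$)
$X{\left(-20 \right)} - - \frac{71}{-74} = -33 - - \frac{71}{-74} = -33 - \left(-71\right) \left(- \frac{1}{74}\right) = -33 - \frac{71}{74} = - \frac{2513}{74}$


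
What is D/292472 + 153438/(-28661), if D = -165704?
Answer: -6203195135/1047817499 ≈ -5.9201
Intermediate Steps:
D/292472 + 153438/(-28661) = -165704/292472 + 153438/(-28661) = -165704*1/292472 + 153438*(-1/28661) = -20713/36559 - 153438/28661 = -6203195135/1047817499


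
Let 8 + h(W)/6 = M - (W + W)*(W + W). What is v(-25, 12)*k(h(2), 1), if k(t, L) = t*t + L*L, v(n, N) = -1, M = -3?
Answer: -26245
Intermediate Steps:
h(W) = -66 - 24*W² (h(W) = -48 + 6*(-3 - (W + W)*(W + W)) = -48 + 6*(-3 - 2*W*2*W) = -48 + 6*(-3 - 4*W²) = -48 + (-18 - 24*W²) = -66 - 24*W²)
k(t, L) = L² + t² (k(t, L) = t² + L² = L² + t²)
v(-25, 12)*k(h(2), 1) = -(1² + (-66 - 24*2²)²) = -(1 + (-66 - 24*4)²) = -(1 + (-66 - 96)²) = -(1 + (-162)²) = -(1 + 26244) = -1*26245 = -26245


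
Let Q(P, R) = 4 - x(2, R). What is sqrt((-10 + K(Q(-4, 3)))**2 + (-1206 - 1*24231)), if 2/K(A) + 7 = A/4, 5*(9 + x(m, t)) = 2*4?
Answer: I*sqrt(174478593)/83 ≈ 159.15*I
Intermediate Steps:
x(m, t) = -37/5 (x(m, t) = -9 + (2*4)/5 = -9 + (1/5)*8 = -9 + 8/5 = -37/5)
Q(P, R) = 57/5 (Q(P, R) = 4 - 1*(-37/5) = 4 + 37/5 = 57/5)
K(A) = 2/(-7 + A/4)
sqrt((-10 + K(Q(-4, 3)))**2 + (-1206 - 1*24231)) = sqrt((-10 + 8/(-28 + 57/5))**2 + (-1206 - 1*24231)) = sqrt((-10 + 8/(-83/5))**2 + (-1206 - 24231)) = sqrt((-10 + 8*(-5/83))**2 - 25437) = sqrt((-10 - 40/83)**2 - 25437) = sqrt((-870/83)**2 - 25437) = sqrt(756900/6889 - 25437) = sqrt(-174478593/6889) = I*sqrt(174478593)/83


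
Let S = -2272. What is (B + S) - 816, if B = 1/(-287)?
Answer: -886257/287 ≈ -3088.0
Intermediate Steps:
B = -1/287 ≈ -0.0034843
(B + S) - 816 = (-1/287 - 2272) - 816 = -652065/287 - 816 = -886257/287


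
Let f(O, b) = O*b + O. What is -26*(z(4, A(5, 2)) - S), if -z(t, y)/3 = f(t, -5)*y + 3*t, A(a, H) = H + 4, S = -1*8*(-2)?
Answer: -6136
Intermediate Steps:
f(O, b) = O + O*b
S = 16 (S = -8*(-2) = 16)
A(a, H) = 4 + H
z(t, y) = -9*t + 12*t*y (z(t, y) = -3*((t*(1 - 5))*y + 3*t) = -3*((t*(-4))*y + 3*t) = -3*((-4*t)*y + 3*t) = -3*(-4*t*y + 3*t) = -3*(3*t - 4*t*y) = -9*t + 12*t*y)
-26*(z(4, A(5, 2)) - S) = -26*(3*4*(-3 + 4*(4 + 2)) - 1*16) = -26*(3*4*(-3 + 4*6) - 16) = -26*(3*4*(-3 + 24) - 16) = -26*(3*4*21 - 16) = -26*(252 - 16) = -26*236 = -6136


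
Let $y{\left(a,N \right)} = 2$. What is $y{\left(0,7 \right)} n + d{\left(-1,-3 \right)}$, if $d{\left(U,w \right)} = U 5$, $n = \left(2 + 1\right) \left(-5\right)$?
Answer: $-35$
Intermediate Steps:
$n = -15$ ($n = 3 \left(-5\right) = -15$)
$d{\left(U,w \right)} = 5 U$
$y{\left(0,7 \right)} n + d{\left(-1,-3 \right)} = 2 \left(-15\right) + 5 \left(-1\right) = -30 - 5 = -35$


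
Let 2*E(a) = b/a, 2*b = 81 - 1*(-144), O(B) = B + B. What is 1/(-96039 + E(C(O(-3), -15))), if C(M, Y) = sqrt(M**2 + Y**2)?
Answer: -4951344/475522125791 - 100*sqrt(29)/1426566377373 ≈ -1.0413e-5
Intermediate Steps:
O(B) = 2*B
b = 225/2 (b = (81 - 1*(-144))/2 = (81 + 144)/2 = (1/2)*225 = 225/2 ≈ 112.50)
E(a) = 225/(4*a) (E(a) = (225/(2*a))/2 = 225/(4*a))
1/(-96039 + E(C(O(-3), -15))) = 1/(-96039 + 225/(4*(sqrt((2*(-3))**2 + (-15)**2)))) = 1/(-96039 + 225/(4*(sqrt((-6)**2 + 225)))) = 1/(-96039 + 225/(4*(sqrt(36 + 225)))) = 1/(-96039 + 225/(4*(sqrt(261)))) = 1/(-96039 + 225/(4*((3*sqrt(29))))) = 1/(-96039 + 225*(sqrt(29)/87)/4) = 1/(-96039 + 75*sqrt(29)/116)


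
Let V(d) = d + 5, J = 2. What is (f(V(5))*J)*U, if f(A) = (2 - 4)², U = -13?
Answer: -104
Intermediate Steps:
V(d) = 5 + d
f(A) = 4 (f(A) = (-2)² = 4)
(f(V(5))*J)*U = (4*2)*(-13) = 8*(-13) = -104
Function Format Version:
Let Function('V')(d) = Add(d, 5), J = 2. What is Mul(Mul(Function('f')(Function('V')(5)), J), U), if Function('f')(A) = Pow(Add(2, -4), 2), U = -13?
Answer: -104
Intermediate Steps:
Function('V')(d) = Add(5, d)
Function('f')(A) = 4 (Function('f')(A) = Pow(-2, 2) = 4)
Mul(Mul(Function('f')(Function('V')(5)), J), U) = Mul(Mul(4, 2), -13) = Mul(8, -13) = -104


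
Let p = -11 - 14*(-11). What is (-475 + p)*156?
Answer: -51792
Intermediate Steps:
p = 143 (p = -11 + 154 = 143)
(-475 + p)*156 = (-475 + 143)*156 = -332*156 = -51792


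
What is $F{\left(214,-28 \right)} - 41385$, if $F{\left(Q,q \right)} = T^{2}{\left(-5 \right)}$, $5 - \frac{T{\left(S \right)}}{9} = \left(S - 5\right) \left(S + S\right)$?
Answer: $689640$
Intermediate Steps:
$T{\left(S \right)} = 45 - 18 S \left(-5 + S\right)$ ($T{\left(S \right)} = 45 - 9 \left(S - 5\right) \left(S + S\right) = 45 - 9 \left(-5 + S\right) 2 S = 45 - 9 \cdot 2 S \left(-5 + S\right) = 45 - 18 S \left(-5 + S\right)$)
$F{\left(Q,q \right)} = 731025$ ($F{\left(Q,q \right)} = \left(45 - 18 \left(-5\right)^{2} + 90 \left(-5\right)\right)^{2} = \left(45 - 450 - 450\right)^{2} = \left(-855\right)^{2} = 731025$)
$F{\left(214,-28 \right)} - 41385 = 731025 - 41385 = 689640$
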